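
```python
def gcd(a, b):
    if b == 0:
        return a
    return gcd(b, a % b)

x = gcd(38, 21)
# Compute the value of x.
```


gcd(38, 21)
= gcd(21, 38 % 21) = gcd(21, 17)
= gcd(17, 21 % 17) = gcd(17, 4)
= gcd(4, 17 % 4) = gcd(4, 1)
= gcd(1, 4 % 1) = gcd(1, 0)
b == 0, return a = 1


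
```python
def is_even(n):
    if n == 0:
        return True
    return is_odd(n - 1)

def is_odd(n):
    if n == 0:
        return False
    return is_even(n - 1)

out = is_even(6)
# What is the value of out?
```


is_even(6)
= is_odd(5)
= is_even(4)
= is_odd(3)
= is_even(2)
= is_odd(1)
= is_even(0)
n == 0: return True
= True


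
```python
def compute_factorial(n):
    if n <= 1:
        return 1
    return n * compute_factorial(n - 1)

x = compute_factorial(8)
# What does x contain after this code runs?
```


compute_factorial(8)
= 8 * compute_factorial(7)
= 8 * 7 * compute_factorial(6)
= 8 * 7 * 6 * compute_factorial(5)
= 8 * 7 * 6 * 5 * compute_factorial(4)
= 8 * 7 * 6 * 5 * 4 * compute_factorial(3)
= 8 * 7 * 6 * 5 * 4 * 3 * compute_factorial(2)
= 8 * 7 * 6 * 5 * 4 * 3 * 2 * compute_factorial(1)
= 8 * 7 * 6 * 5 * 4 * 3 * 2 * 1
= 40320


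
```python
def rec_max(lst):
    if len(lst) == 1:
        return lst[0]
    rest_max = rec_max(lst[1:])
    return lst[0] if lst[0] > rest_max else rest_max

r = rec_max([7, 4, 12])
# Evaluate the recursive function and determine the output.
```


rec_max([7, 4, 12])
= compare 7 with rec_max([4, 12])
= compare 4 with rec_max([12])
Base: rec_max([12]) = 12
compare 4 with 12: max = 12
compare 7 with 12: max = 12
= 12


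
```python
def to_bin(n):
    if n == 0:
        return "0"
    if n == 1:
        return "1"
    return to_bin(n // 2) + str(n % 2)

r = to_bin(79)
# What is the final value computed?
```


to_bin(79)
= to_bin(39) + "1"
= to_bin(19) + "1" + "1"
= to_bin(9) + "1" + "1" + "1"
= to_bin(4) + "1" + "1" + "1" + "1"
= to_bin(2) + "0" + "1" + "1" + "1" + "1"
= to_bin(1) + "0" + "0" + "1" + "1" + "1" + "1"
= "1" + "0" + "0" + "1" + "1" + "1" + "1"
= "1001111"


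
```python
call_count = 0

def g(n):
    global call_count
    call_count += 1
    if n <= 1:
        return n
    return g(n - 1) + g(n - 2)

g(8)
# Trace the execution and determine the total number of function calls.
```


g(8) calls g(7) and g(6); each non-base call branches into two more.
Let C(k) = total number of calls made by g(k), including the call to g(k) itself.
Base cases: C(0) = 1, C(1) = 1
Recurrence: C(k) = 1 + C(k-1) + C(k-2)
  C(2) = 1 + C(1) + C(0) = 1 + 1 + 1 = 3
  C(3) = 1 + C(2) + C(1) = 1 + 3 + 1 = 5
  C(4) = 1 + C(3) + C(2) = 1 + 5 + 3 = 9
  C(5) = 1 + C(4) + C(3) = 1 + 9 + 5 = 15
  C(6) = 1 + C(5) + C(4) = 1 + 15 + 9 = 25
  C(7) = 1 + C(6) + C(5) = 1 + 25 + 15 = 41
  C(8) = 1 + C(7) + C(6) = 1 + 41 + 25 = 67
Total calls = C(8) = 67


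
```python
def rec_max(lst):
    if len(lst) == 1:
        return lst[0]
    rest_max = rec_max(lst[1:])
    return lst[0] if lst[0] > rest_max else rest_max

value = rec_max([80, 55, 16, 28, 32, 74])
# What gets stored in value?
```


rec_max([80, 55, 16, 28, 32, 74])
= compare 80 with rec_max([55, 16, 28, 32, 74])
= compare 55 with rec_max([16, 28, 32, 74])
= compare 16 with rec_max([28, 32, 74])
= compare 28 with rec_max([32, 74])
= compare 32 with rec_max([74])
Base: rec_max([74]) = 74
compare 32 with 74: max = 74
compare 28 with 74: max = 74
compare 16 with 74: max = 74
compare 55 with 74: max = 74
compare 80 with 74: max = 80
= 80


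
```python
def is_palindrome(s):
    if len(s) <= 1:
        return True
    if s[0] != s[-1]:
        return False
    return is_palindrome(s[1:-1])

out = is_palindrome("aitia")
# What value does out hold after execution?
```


is_palindrome("aitia")
"aitia": s[0]='a' == s[-1]='a' -> is_palindrome("iti")
"iti": s[0]='i' == s[-1]='i' -> is_palindrome("t")
"t": len <= 1 -> True
= True


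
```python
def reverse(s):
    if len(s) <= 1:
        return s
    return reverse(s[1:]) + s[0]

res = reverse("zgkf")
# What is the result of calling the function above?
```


reverse("zgkf")
= reverse("gkf") + "z"
= reverse("kf") + "g" + "z"
= reverse("f") + "k" + "g" + "z"
= "f" + "k" + "g" + "z"
= "fkgz"


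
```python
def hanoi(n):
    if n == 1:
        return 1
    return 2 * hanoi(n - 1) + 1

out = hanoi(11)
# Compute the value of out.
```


hanoi(11)
= 2 * hanoi(10) + 1
= 2 * (2 * hanoi(9) + 1) + 1
= 2 * (2 * (2 * hanoi(8) + 1) + 1) + 1
= 2 * (2 * (2 * (2 * hanoi(7) + 1) + 1) + 1) + 1
= 2 * (2 * (2 * (2 * (2 * hanoi(6) + 1) + 1) + 1) + 1) + 1
= 2 * (2 * (2 * (2 * (2 * (2 * hanoi(5) + 1) + 1) + 1) + 1) + 1) + 1
= 2 * (2 * (2 * (2 * (2 * (2 * (2 * hanoi(4) + 1) + 1) + 1) + 1) + 1) + 1) + 1
= 2 * (2 * (2 * (2 * (2 * (2 * (2 * (2 * hanoi(3) + 1) + 1) + 1) + 1) + 1) + 1) + 1) + 1
= 2 * (2 * (2 * (2 * (2 * (2 * (2 * (2 * (2 * hanoi(2) + 1) + 1) + 1) + 1) + 1) + 1) + 1) + 1) + 1
= 2 * (2 * (2 * (2 * (2 * (2 * (2 * (2 * (2 * (2 * hanoi(1) + 1) + 1) + 1) + 1) + 1) + 1) + 1) + 1) + 1) + 1
Now compute bottom-up:
hanoi(1) = 1
hanoi(2) = 2 * 1 + 1 = 3
hanoi(3) = 2 * 3 + 1 = 7
hanoi(4) = 2 * 7 + 1 = 15
hanoi(5) = 2 * 15 + 1 = 31
hanoi(6) = 2 * 31 + 1 = 63
hanoi(7) = 2 * 63 + 1 = 127
hanoi(8) = 2 * 127 + 1 = 255
hanoi(9) = 2 * 255 + 1 = 511
hanoi(10) = 2 * 511 + 1 = 1023
hanoi(11) = 2 * 1023 + 1 = 2047
= 2047


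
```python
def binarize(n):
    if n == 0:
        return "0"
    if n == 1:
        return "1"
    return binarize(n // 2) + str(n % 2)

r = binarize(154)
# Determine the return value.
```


binarize(154)
= binarize(77) + "0"
= binarize(38) + "1" + "0"
= binarize(19) + "0" + "1" + "0"
= binarize(9) + "1" + "0" + "1" + "0"
= binarize(4) + "1" + "1" + "0" + "1" + "0"
= binarize(2) + "0" + "1" + "1" + "0" + "1" + "0"
= binarize(1) + "0" + "0" + "1" + "1" + "0" + "1" + "0"
= "1" + "0" + "0" + "1" + "1" + "0" + "1" + "0"
= "10011010"


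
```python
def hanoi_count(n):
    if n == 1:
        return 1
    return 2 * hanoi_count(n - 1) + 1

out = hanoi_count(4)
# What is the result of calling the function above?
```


hanoi_count(4)
= 2 * hanoi_count(3) + 1
= 2 * (2 * hanoi_count(2) + 1) + 1
= 2 * (2 * (2 * hanoi_count(1) + 1) + 1) + 1
Now compute bottom-up:
hanoi_count(1) = 1
hanoi_count(2) = 2 * 1 + 1 = 3
hanoi_count(3) = 2 * 3 + 1 = 7
hanoi_count(4) = 2 * 7 + 1 = 15
= 15


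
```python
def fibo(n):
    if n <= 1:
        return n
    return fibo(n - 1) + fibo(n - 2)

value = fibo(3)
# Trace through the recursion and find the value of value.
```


fibo(3)
= fibo(2) + fibo(1)
Computing bottom-up: fibo(0)=0, fibo(1)=1, fibo(2)=1, fibo(3)=2
= 2


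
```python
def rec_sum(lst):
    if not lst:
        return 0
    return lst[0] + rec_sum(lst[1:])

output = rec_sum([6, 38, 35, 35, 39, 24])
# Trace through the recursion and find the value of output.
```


rec_sum([6, 38, 35, 35, 39, 24])
= 6 + rec_sum([38, 35, 35, 39, 24])
= 6 + 38 + rec_sum([35, 35, 39, 24])
= 6 + 38 + 35 + rec_sum([35, 39, 24])
= 6 + 38 + 35 + 35 + rec_sum([39, 24])
= 6 + 38 + 35 + 35 + 39 + rec_sum([24])
= 6 + 38 + 35 + 35 + 39 + 24 + rec_sum([])
= 6 + 38 + 35 + 35 + 39 + 24 + 0
= 177


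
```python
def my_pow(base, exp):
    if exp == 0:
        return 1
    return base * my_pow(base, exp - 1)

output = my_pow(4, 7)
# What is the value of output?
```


my_pow(4, 7)
= 4 * my_pow(4, 6)
= 4 * 4 * my_pow(4, 5)
= 4 * 4 * 4 * my_pow(4, 4)
= 4 * 4 * 4 * 4 * my_pow(4, 3)
= 4 * 4 * 4 * 4 * 4 * my_pow(4, 2)
= 4 * 4 * 4 * 4 * 4 * 4 * my_pow(4, 1)
= 4 * 4 * 4 * 4 * 4 * 4 * 4 * my_pow(4, 0)
= 4 * 4 * 4 * 4 * 4 * 4 * 4 * 1
= 16384


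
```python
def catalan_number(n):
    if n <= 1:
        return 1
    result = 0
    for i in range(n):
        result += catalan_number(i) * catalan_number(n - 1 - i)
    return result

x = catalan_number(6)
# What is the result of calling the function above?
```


catalan_number(6)
= sum of catalan_number(i) * catalan_number(6-1-i) for i in 0..5
First compute sub-values bottom-up:
  catalan_number(0) = 1, catalan_number(1) = 1
  catalan_number(2) = 1*1 + 1*1 = 2
  catalan_number(3) = 1*2 + 1*1 + 2*1 = 5
  catalan_number(4) = 1*5 + 1*2 + 2*1 + 5*1 = 14
  catalan_number(5) = 1*14 + 1*5 + 2*2 + 5*1 + 14*1 = 42
Now catalan_number(6):
  catalan_number(0)*catalan_number(5) = 1*42 = 42
  catalan_number(1)*catalan_number(4) = 1*14 = 14
  catalan_number(2)*catalan_number(3) = 2*5 = 10
  catalan_number(3)*catalan_number(2) = 5*2 = 10
  catalan_number(4)*catalan_number(1) = 14*1 = 14
  catalan_number(5)*catalan_number(0) = 42*1 = 42
= 42 + 14 + 10 + 10 + 14 + 42
= 132


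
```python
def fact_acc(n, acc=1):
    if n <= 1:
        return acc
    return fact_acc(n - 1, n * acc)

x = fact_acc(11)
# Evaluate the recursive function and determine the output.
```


fact_acc(11, 1)
= fact_acc(10, 11 * 1) = fact_acc(10, 11)
= fact_acc(9, 10 * 11) = fact_acc(9, 110)
= fact_acc(8, 9 * 110) = fact_acc(8, 990)
= fact_acc(7, 8 * 990) = fact_acc(7, 7920)
= fact_acc(6, 7 * 7920) = fact_acc(6, 55440)
= fact_acc(5, 6 * 55440) = fact_acc(5, 332640)
= fact_acc(4, 5 * 332640) = fact_acc(4, 1663200)
= fact_acc(3, 4 * 1663200) = fact_acc(3, 6652800)
= fact_acc(2, 3 * 6652800) = fact_acc(2, 19958400)
= fact_acc(1, 2 * 19958400) = fact_acc(1, 39916800)
n <= 1, return acc = 39916800


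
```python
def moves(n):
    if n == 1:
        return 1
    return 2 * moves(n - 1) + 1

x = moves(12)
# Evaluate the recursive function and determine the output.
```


moves(12)
= 2 * moves(11) + 1
= 2 * (2 * moves(10) + 1) + 1
= 2 * (2 * (2 * moves(9) + 1) + 1) + 1
= 2 * (2 * (2 * (2 * moves(8) + 1) + 1) + 1) + 1
= 2 * (2 * (2 * (2 * (2 * moves(7) + 1) + 1) + 1) + 1) + 1
= 2 * (2 * (2 * (2 * (2 * (2 * moves(6) + 1) + 1) + 1) + 1) + 1) + 1
= 2 * (2 * (2 * (2 * (2 * (2 * (2 * moves(5) + 1) + 1) + 1) + 1) + 1) + 1) + 1
= 2 * (2 * (2 * (2 * (2 * (2 * (2 * (2 * moves(4) + 1) + 1) + 1) + 1) + 1) + 1) + 1) + 1
= 2 * (2 * (2 * (2 * (2 * (2 * (2 * (2 * (2 * moves(3) + 1) + 1) + 1) + 1) + 1) + 1) + 1) + 1) + 1
= 2 * (2 * (2 * (2 * (2 * (2 * (2 * (2 * (2 * (2 * moves(2) + 1) + 1) + 1) + 1) + 1) + 1) + 1) + 1) + 1) + 1
= 2 * (2 * (2 * (2 * (2 * (2 * (2 * (2 * (2 * (2 * (2 * moves(1) + 1) + 1) + 1) + 1) + 1) + 1) + 1) + 1) + 1) + 1) + 1
Now compute bottom-up:
moves(1) = 1
moves(2) = 2 * 1 + 1 = 3
moves(3) = 2 * 3 + 1 = 7
moves(4) = 2 * 7 + 1 = 15
moves(5) = 2 * 15 + 1 = 31
moves(6) = 2 * 31 + 1 = 63
moves(7) = 2 * 63 + 1 = 127
moves(8) = 2 * 127 + 1 = 255
moves(9) = 2 * 255 + 1 = 511
moves(10) = 2 * 511 + 1 = 1023
moves(11) = 2 * 1023 + 1 = 2047
moves(12) = 2 * 2047 + 1 = 4095
= 4095


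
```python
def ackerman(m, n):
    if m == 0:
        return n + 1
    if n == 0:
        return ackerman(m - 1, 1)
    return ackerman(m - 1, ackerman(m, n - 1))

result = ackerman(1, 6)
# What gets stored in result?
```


ackerman(1, 6)
= ackerman(0, ackerman(1, 5))
First compute ackerman(1, 5) = 7
= ackerman(0, 7)
= 8


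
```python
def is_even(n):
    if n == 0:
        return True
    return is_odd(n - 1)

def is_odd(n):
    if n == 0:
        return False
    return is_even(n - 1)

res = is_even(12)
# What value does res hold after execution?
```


is_even(12)
= is_odd(11)
= is_even(10)
= is_odd(9)
= is_even(8)
= is_odd(7)
= is_even(6)
= is_odd(5)
= is_even(4)
= is_odd(3)
= is_even(2)
= is_odd(1)
= is_even(0)
n == 0: return True
= True


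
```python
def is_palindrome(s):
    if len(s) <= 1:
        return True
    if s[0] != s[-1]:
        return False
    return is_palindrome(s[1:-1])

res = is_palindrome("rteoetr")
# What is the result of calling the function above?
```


is_palindrome("rteoetr")
"rteoetr": s[0]='r' == s[-1]='r' -> is_palindrome("teoet")
"teoet": s[0]='t' == s[-1]='t' -> is_palindrome("eoe")
"eoe": s[0]='e' == s[-1]='e' -> is_palindrome("o")
"o": len <= 1 -> True
= True


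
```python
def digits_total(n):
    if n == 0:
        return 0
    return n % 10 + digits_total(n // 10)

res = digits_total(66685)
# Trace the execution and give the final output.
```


digits_total(66685)
= 5 + digits_total(6668)
= 5 + 8 + digits_total(666)
= 5 + 8 + 6 + digits_total(66)
= 5 + 8 + 6 + 6 + digits_total(6)
= 5 + 8 + 6 + 6 + 6 + digits_total(0)
= 5 + 8 + 6 + 6 + 6 + 0
= 31


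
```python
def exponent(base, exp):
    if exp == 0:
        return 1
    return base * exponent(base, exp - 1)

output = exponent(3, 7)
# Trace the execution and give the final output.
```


exponent(3, 7)
= 3 * exponent(3, 6)
= 3 * 3 * exponent(3, 5)
= 3 * 3 * 3 * exponent(3, 4)
= 3 * 3 * 3 * 3 * exponent(3, 3)
= 3 * 3 * 3 * 3 * 3 * exponent(3, 2)
= 3 * 3 * 3 * 3 * 3 * 3 * exponent(3, 1)
= 3 * 3 * 3 * 3 * 3 * 3 * 3 * exponent(3, 0)
= 3 * 3 * 3 * 3 * 3 * 3 * 3 * 1
= 2187


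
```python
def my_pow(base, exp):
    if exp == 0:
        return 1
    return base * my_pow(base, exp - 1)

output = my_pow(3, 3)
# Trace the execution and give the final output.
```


my_pow(3, 3)
= 3 * my_pow(3, 2)
= 3 * 3 * my_pow(3, 1)
= 3 * 3 * 3 * my_pow(3, 0)
= 3 * 3 * 3 * 1
= 27


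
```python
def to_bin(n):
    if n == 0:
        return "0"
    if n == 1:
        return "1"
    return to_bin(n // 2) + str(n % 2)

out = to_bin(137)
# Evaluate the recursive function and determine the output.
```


to_bin(137)
= to_bin(68) + "1"
= to_bin(34) + "0" + "1"
= to_bin(17) + "0" + "0" + "1"
= to_bin(8) + "1" + "0" + "0" + "1"
= to_bin(4) + "0" + "1" + "0" + "0" + "1"
= to_bin(2) + "0" + "0" + "1" + "0" + "0" + "1"
= to_bin(1) + "0" + "0" + "0" + "1" + "0" + "0" + "1"
= "1" + "0" + "0" + "0" + "1" + "0" + "0" + "1"
= "10001001"


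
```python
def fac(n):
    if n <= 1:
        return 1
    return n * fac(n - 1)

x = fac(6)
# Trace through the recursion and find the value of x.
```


fac(6)
= 6 * fac(5)
= 6 * 5 * fac(4)
= 6 * 5 * 4 * fac(3)
= 6 * 5 * 4 * 3 * fac(2)
= 6 * 5 * 4 * 3 * 2 * fac(1)
= 6 * 5 * 4 * 3 * 2 * 1
= 720


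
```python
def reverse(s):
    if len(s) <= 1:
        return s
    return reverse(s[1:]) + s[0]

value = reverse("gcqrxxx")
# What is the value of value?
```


reverse("gcqrxxx")
= reverse("cqrxxx") + "g"
= reverse("qrxxx") + "c" + "g"
= reverse("rxxx") + "q" + "c" + "g"
= reverse("xxx") + "r" + "q" + "c" + "g"
= reverse("xx") + "x" + "r" + "q" + "c" + "g"
= reverse("x") + "x" + "x" + "r" + "q" + "c" + "g"
= "x" + "x" + "x" + "r" + "q" + "c" + "g"
= "xxxrqcg"


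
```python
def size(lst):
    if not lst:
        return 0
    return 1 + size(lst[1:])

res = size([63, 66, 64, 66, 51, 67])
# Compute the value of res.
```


size([63, 66, 64, 66, 51, 67])
= 1 + size([66, 64, 66, 51, 67])
= 1 + 1 + size([64, 66, 51, 67])
= 1 + 1 + 1 + size([66, 51, 67])
= 1 + 1 + 1 + 1 + size([51, 67])
= 1 + 1 + 1 + 1 + 1 + size([67])
= 1 + 1 + 1 + 1 + 1 + 1 + size([])
= 1 + 1 + 1 + 1 + 1 + 1 + 0
= 6


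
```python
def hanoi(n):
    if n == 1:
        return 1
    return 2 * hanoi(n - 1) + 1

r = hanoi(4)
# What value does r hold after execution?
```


hanoi(4)
= 2 * hanoi(3) + 1
= 2 * (2 * hanoi(2) + 1) + 1
= 2 * (2 * (2 * hanoi(1) + 1) + 1) + 1
Now compute bottom-up:
hanoi(1) = 1
hanoi(2) = 2 * 1 + 1 = 3
hanoi(3) = 2 * 3 + 1 = 7
hanoi(4) = 2 * 7 + 1 = 15
= 15


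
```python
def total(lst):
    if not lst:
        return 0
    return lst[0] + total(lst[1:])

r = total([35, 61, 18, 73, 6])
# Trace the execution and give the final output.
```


total([35, 61, 18, 73, 6])
= 35 + total([61, 18, 73, 6])
= 35 + 61 + total([18, 73, 6])
= 35 + 61 + 18 + total([73, 6])
= 35 + 61 + 18 + 73 + total([6])
= 35 + 61 + 18 + 73 + 6 + total([])
= 35 + 61 + 18 + 73 + 6 + 0
= 193


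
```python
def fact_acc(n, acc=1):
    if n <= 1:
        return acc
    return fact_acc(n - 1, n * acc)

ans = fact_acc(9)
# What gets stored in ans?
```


fact_acc(9, 1)
= fact_acc(8, 9 * 1) = fact_acc(8, 9)
= fact_acc(7, 8 * 9) = fact_acc(7, 72)
= fact_acc(6, 7 * 72) = fact_acc(6, 504)
= fact_acc(5, 6 * 504) = fact_acc(5, 3024)
= fact_acc(4, 5 * 3024) = fact_acc(4, 15120)
= fact_acc(3, 4 * 15120) = fact_acc(3, 60480)
= fact_acc(2, 3 * 60480) = fact_acc(2, 181440)
= fact_acc(1, 2 * 181440) = fact_acc(1, 362880)
n <= 1, return acc = 362880


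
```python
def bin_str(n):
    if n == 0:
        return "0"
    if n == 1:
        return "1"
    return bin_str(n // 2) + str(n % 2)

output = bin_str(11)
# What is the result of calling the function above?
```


bin_str(11)
= bin_str(5) + "1"
= bin_str(2) + "1" + "1"
= bin_str(1) + "0" + "1" + "1"
= "1" + "0" + "1" + "1"
= "1011"


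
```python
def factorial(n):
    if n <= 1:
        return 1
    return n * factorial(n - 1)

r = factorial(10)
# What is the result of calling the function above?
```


factorial(10)
= 10 * factorial(9)
= 10 * 9 * factorial(8)
= 10 * 9 * 8 * factorial(7)
= 10 * 9 * 8 * 7 * factorial(6)
= 10 * 9 * 8 * 7 * 6 * factorial(5)
= 10 * 9 * 8 * 7 * 6 * 5 * factorial(4)
= 10 * 9 * 8 * 7 * 6 * 5 * 4 * factorial(3)
= 10 * 9 * 8 * 7 * 6 * 5 * 4 * 3 * factorial(2)
= 10 * 9 * 8 * 7 * 6 * 5 * 4 * 3 * 2 * factorial(1)
= 10 * 9 * 8 * 7 * 6 * 5 * 4 * 3 * 2 * 1
= 3628800


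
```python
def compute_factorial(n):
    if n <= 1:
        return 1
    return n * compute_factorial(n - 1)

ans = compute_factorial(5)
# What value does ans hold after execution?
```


compute_factorial(5)
= 5 * compute_factorial(4)
= 5 * 4 * compute_factorial(3)
= 5 * 4 * 3 * compute_factorial(2)
= 5 * 4 * 3 * 2 * compute_factorial(1)
= 5 * 4 * 3 * 2 * 1
= 120


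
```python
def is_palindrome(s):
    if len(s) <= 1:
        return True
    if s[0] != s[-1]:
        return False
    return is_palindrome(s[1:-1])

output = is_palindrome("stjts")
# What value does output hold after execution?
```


is_palindrome("stjts")
"stjts": s[0]='s' == s[-1]='s' -> is_palindrome("tjt")
"tjt": s[0]='t' == s[-1]='t' -> is_palindrome("j")
"j": len <= 1 -> True
= True


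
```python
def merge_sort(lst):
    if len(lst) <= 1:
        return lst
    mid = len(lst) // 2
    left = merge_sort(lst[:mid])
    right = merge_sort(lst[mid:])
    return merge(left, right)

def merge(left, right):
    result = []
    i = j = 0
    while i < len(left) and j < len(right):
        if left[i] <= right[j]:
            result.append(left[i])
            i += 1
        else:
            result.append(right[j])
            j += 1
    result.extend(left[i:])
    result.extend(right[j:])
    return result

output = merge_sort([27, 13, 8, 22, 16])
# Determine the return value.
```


merge_sort([27, 13, 8, 22, 16])
Split into [27, 13] and [8, 22, 16]
Left sorted: [13, 27]
Right sorted: [8, 16, 22]
Merge [13, 27] and [8, 16, 22]
= [8, 13, 16, 22, 27]


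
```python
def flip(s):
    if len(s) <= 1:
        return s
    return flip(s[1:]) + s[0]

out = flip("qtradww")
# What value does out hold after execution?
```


flip("qtradww")
= flip("tradww") + "q"
= flip("radww") + "t" + "q"
= flip("adww") + "r" + "t" + "q"
= flip("dww") + "a" + "r" + "t" + "q"
= flip("ww") + "d" + "a" + "r" + "t" + "q"
= flip("w") + "w" + "d" + "a" + "r" + "t" + "q"
= "w" + "w" + "d" + "a" + "r" + "t" + "q"
= "wwdartq"


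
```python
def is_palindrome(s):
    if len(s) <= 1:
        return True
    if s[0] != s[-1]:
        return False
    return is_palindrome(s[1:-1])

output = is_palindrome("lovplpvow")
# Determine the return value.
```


is_palindrome("lovplpvow")
"lovplpvow": s[0]='l' != s[-1]='w' -> False
= False


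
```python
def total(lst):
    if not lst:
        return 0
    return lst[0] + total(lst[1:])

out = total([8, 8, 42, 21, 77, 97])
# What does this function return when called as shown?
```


total([8, 8, 42, 21, 77, 97])
= 8 + total([8, 42, 21, 77, 97])
= 8 + 8 + total([42, 21, 77, 97])
= 8 + 8 + 42 + total([21, 77, 97])
= 8 + 8 + 42 + 21 + total([77, 97])
= 8 + 8 + 42 + 21 + 77 + total([97])
= 8 + 8 + 42 + 21 + 77 + 97 + total([])
= 8 + 8 + 42 + 21 + 77 + 97 + 0
= 253


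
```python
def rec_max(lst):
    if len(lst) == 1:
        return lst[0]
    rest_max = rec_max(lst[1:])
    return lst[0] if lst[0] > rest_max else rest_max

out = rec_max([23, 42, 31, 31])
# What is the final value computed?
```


rec_max([23, 42, 31, 31])
= compare 23 with rec_max([42, 31, 31])
= compare 42 with rec_max([31, 31])
= compare 31 with rec_max([31])
Base: rec_max([31]) = 31
compare 31 with 31: max = 31
compare 42 with 31: max = 42
compare 23 with 42: max = 42
= 42


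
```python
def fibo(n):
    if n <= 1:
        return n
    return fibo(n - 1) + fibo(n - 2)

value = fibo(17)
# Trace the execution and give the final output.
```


fibo(17)
= fibo(16) + fibo(15)
= (fibo(15) + fibo(14)) + fibo(15)
Computing bottom-up: fibo(0)=0, fibo(1)=1, fibo(2)=1, fibo(3)=2, fibo(4)=3, fibo(5)=5, fibo(6)=8, fibo(7)=13, fibo(8)=21, fibo(9)=34, fibo(10)=55, fibo(11)=89, fibo(12)=144, fibo(13)=233, fibo(14)=377, fibo(15)=610, fibo(16)=987, fibo(17)=1597
= 1597


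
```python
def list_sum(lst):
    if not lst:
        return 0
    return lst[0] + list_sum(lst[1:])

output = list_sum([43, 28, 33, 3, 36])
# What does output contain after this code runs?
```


list_sum([43, 28, 33, 3, 36])
= 43 + list_sum([28, 33, 3, 36])
= 43 + 28 + list_sum([33, 3, 36])
= 43 + 28 + 33 + list_sum([3, 36])
= 43 + 28 + 33 + 3 + list_sum([36])
= 43 + 28 + 33 + 3 + 36 + list_sum([])
= 43 + 28 + 33 + 3 + 36 + 0
= 143


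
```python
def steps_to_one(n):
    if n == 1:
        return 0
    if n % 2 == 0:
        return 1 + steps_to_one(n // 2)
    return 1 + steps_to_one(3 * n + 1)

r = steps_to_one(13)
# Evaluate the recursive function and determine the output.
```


steps_to_one(13)
13 is odd -> 3*13+1 = 40 -> steps_to_one(40)
40 is even -> steps_to_one(20)
20 is even -> steps_to_one(10)
10 is even -> steps_to_one(5)
5 is odd -> 3*5+1 = 16 -> steps_to_one(16)
16 is even -> steps_to_one(8)
8 is even -> steps_to_one(4)
4 is even -> steps_to_one(2)
2 is even -> steps_to_one(1)
Reached 1 after 9 steps
= 9


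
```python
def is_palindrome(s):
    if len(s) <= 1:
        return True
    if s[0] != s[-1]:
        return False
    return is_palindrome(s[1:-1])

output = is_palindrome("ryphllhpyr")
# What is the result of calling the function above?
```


is_palindrome("ryphllhpyr")
"ryphllhpyr": s[0]='r' == s[-1]='r' -> is_palindrome("yphllhpy")
"yphllhpy": s[0]='y' == s[-1]='y' -> is_palindrome("phllhp")
"phllhp": s[0]='p' == s[-1]='p' -> is_palindrome("hllh")
"hllh": s[0]='h' == s[-1]='h' -> is_palindrome("ll")
"ll": s[0]='l' == s[-1]='l' -> is_palindrome("")
"": len <= 1 -> True
= True


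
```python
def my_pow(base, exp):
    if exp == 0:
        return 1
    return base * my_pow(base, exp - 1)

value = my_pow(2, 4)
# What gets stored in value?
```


my_pow(2, 4)
= 2 * my_pow(2, 3)
= 2 * 2 * my_pow(2, 2)
= 2 * 2 * 2 * my_pow(2, 1)
= 2 * 2 * 2 * 2 * my_pow(2, 0)
= 2 * 2 * 2 * 2 * 1
= 16


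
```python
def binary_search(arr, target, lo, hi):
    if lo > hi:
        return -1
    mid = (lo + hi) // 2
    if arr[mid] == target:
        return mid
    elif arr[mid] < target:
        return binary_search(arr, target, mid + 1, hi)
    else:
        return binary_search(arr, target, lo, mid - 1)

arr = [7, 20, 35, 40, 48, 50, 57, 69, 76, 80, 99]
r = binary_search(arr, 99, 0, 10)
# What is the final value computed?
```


binary_search(arr, 99, 0, 10)
lo=0, hi=10, mid=5, arr[mid]=50
50 < 99, search right half
lo=6, hi=10, mid=8, arr[mid]=76
76 < 99, search right half
lo=9, hi=10, mid=9, arr[mid]=80
80 < 99, search right half
lo=10, hi=10, mid=10, arr[mid]=99
arr[10] == 99, found at index 10
= 10


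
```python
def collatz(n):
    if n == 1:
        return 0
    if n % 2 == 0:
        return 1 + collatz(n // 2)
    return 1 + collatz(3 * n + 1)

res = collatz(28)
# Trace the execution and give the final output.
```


collatz(28)
28 is even -> collatz(14)
14 is even -> collatz(7)
7 is odd -> 3*7+1 = 22 -> collatz(22)
22 is even -> collatz(11)
11 is odd -> 3*11+1 = 34 -> collatz(34)
34 is even -> collatz(17)
17 is odd -> 3*17+1 = 52 -> collatz(52)
52 is even -> collatz(26)
26 is even -> collatz(13)
13 is odd -> 3*13+1 = 40 -> collatz(40)
40 is even -> collatz(20)
20 is even -> collatz(10)
10 is even -> collatz(5)
5 is odd -> 3*5+1 = 16 -> collatz(16)
16 is even -> collatz(8)
8 is even -> collatz(4)
4 is even -> collatz(2)
2 is even -> collatz(1)
Reached 1 after 18 steps
= 18


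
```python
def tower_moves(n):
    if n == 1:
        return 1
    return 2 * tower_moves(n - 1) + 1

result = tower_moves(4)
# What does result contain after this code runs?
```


tower_moves(4)
= 2 * tower_moves(3) + 1
= 2 * (2 * tower_moves(2) + 1) + 1
= 2 * (2 * (2 * tower_moves(1) + 1) + 1) + 1
Now compute bottom-up:
tower_moves(1) = 1
tower_moves(2) = 2 * 1 + 1 = 3
tower_moves(3) = 2 * 3 + 1 = 7
tower_moves(4) = 2 * 7 + 1 = 15
= 15


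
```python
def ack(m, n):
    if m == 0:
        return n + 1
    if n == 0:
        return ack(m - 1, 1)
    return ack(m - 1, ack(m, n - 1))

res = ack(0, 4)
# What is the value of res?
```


ack(0, 4)
m == 0: return 4 + 1 = 5
= 5


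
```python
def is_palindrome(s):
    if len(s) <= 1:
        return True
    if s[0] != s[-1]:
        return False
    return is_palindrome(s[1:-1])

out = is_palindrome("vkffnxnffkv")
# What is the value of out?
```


is_palindrome("vkffnxnffkv")
"vkffnxnffkv": s[0]='v' == s[-1]='v' -> is_palindrome("kffnxnffk")
"kffnxnffk": s[0]='k' == s[-1]='k' -> is_palindrome("ffnxnff")
"ffnxnff": s[0]='f' == s[-1]='f' -> is_palindrome("fnxnf")
"fnxnf": s[0]='f' == s[-1]='f' -> is_palindrome("nxn")
"nxn": s[0]='n' == s[-1]='n' -> is_palindrome("x")
"x": len <= 1 -> True
= True


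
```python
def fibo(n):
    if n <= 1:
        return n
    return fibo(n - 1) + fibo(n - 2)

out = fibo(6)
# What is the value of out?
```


fibo(6)
= fibo(5) + fibo(4)
= (fibo(4) + fibo(3)) + fibo(4)
Computing bottom-up: fibo(0)=0, fibo(1)=1, fibo(2)=1, fibo(3)=2, fibo(4)=3, fibo(5)=5, fibo(6)=8
= 8


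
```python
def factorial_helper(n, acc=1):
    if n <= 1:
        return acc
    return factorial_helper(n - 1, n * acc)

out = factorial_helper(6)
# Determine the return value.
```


factorial_helper(6, 1)
= factorial_helper(5, 6 * 1) = factorial_helper(5, 6)
= factorial_helper(4, 5 * 6) = factorial_helper(4, 30)
= factorial_helper(3, 4 * 30) = factorial_helper(3, 120)
= factorial_helper(2, 3 * 120) = factorial_helper(2, 360)
= factorial_helper(1, 2 * 360) = factorial_helper(1, 720)
n <= 1, return acc = 720


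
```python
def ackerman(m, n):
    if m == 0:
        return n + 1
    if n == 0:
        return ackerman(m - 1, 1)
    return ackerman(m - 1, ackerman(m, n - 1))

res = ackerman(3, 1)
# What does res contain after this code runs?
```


ackerman(3, 1)
= ackerman(2, ackerman(3, 0))
First compute ackerman(3, 0) = 5
= ackerman(2, 5)
= 13


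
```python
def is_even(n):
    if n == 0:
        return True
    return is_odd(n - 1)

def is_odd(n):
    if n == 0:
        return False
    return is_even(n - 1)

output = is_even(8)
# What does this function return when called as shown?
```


is_even(8)
= is_odd(7)
= is_even(6)
= is_odd(5)
= is_even(4)
= is_odd(3)
= is_even(2)
= is_odd(1)
= is_even(0)
n == 0: return True
= True


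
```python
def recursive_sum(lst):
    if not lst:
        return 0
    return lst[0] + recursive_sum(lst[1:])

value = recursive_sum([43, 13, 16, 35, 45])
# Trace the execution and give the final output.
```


recursive_sum([43, 13, 16, 35, 45])
= 43 + recursive_sum([13, 16, 35, 45])
= 43 + 13 + recursive_sum([16, 35, 45])
= 43 + 13 + 16 + recursive_sum([35, 45])
= 43 + 13 + 16 + 35 + recursive_sum([45])
= 43 + 13 + 16 + 35 + 45 + recursive_sum([])
= 43 + 13 + 16 + 35 + 45 + 0
= 152


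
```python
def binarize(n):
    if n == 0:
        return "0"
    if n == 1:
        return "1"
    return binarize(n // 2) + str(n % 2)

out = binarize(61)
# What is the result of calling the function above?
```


binarize(61)
= binarize(30) + "1"
= binarize(15) + "0" + "1"
= binarize(7) + "1" + "0" + "1"
= binarize(3) + "1" + "1" + "0" + "1"
= binarize(1) + "1" + "1" + "1" + "0" + "1"
= "1" + "1" + "1" + "1" + "0" + "1"
= "111101"


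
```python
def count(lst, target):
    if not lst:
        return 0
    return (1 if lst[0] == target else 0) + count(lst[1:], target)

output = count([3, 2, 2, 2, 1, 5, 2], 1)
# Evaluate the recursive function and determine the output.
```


count([3, 2, 2, 2, 1, 5, 2], 1)
lst[0]=3 != 1: 0 + count([2, 2, 2, 1, 5, 2], 1)
lst[0]=2 != 1: 0 + count([2, 2, 1, 5, 2], 1)
lst[0]=2 != 1: 0 + count([2, 1, 5, 2], 1)
lst[0]=2 != 1: 0 + count([1, 5, 2], 1)
lst[0]=1 == 1: 1 + count([5, 2], 1)
lst[0]=5 != 1: 0 + count([2], 1)
lst[0]=2 != 1: 0 + count([], 1)
= 1


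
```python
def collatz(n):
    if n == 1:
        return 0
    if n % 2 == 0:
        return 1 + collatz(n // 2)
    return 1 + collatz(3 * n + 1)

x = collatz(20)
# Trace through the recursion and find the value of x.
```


collatz(20)
20 is even -> collatz(10)
10 is even -> collatz(5)
5 is odd -> 3*5+1 = 16 -> collatz(16)
16 is even -> collatz(8)
8 is even -> collatz(4)
4 is even -> collatz(2)
2 is even -> collatz(1)
Reached 1 after 7 steps
= 7


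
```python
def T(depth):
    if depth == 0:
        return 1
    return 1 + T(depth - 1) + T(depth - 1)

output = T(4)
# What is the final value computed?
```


T(4)
= 1 + T(3) + T(3)
= 1 + 2 * T(3)
T(k) = 2^(k+1) - 1
T(0) = 1
T(1) = 3
T(2) = 7
T(3) = 15
T(4) = 31
T(4) = 2^5 - 1 = 31


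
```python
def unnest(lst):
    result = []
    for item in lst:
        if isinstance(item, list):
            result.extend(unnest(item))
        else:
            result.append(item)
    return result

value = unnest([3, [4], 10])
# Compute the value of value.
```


unnest([3, [4], 10])
Processing each element:
  3 is not a list -> append 3
  [4] is a list -> unnest recursively -> [4]
  10 is not a list -> append 10
= [3, 4, 10]


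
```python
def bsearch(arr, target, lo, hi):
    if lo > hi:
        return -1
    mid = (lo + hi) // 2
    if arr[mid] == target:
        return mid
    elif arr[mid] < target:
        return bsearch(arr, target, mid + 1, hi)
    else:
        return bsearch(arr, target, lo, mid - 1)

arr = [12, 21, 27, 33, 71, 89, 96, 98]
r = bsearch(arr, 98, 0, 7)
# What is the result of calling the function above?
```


bsearch(arr, 98, 0, 7)
lo=0, hi=7, mid=3, arr[mid]=33
33 < 98, search right half
lo=4, hi=7, mid=5, arr[mid]=89
89 < 98, search right half
lo=6, hi=7, mid=6, arr[mid]=96
96 < 98, search right half
lo=7, hi=7, mid=7, arr[mid]=98
arr[7] == 98, found at index 7
= 7


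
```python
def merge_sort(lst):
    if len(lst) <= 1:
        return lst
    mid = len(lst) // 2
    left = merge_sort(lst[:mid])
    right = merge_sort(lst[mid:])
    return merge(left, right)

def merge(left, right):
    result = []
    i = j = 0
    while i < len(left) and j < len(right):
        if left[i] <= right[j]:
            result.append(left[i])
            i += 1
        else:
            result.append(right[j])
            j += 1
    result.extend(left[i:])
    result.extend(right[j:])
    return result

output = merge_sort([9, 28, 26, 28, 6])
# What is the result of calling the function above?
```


merge_sort([9, 28, 26, 28, 6])
Split into [9, 28] and [26, 28, 6]
Left sorted: [9, 28]
Right sorted: [6, 26, 28]
Merge [9, 28] and [6, 26, 28]
= [6, 9, 26, 28, 28]


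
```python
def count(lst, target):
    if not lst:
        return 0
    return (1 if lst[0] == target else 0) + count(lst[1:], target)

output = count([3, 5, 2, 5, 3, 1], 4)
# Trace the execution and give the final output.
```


count([3, 5, 2, 5, 3, 1], 4)
lst[0]=3 != 4: 0 + count([5, 2, 5, 3, 1], 4)
lst[0]=5 != 4: 0 + count([2, 5, 3, 1], 4)
lst[0]=2 != 4: 0 + count([5, 3, 1], 4)
lst[0]=5 != 4: 0 + count([3, 1], 4)
lst[0]=3 != 4: 0 + count([1], 4)
lst[0]=1 != 4: 0 + count([], 4)
= 0


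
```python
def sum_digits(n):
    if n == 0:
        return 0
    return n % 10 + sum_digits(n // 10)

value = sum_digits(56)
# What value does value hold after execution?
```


sum_digits(56)
= 6 + sum_digits(5)
= 6 + 5 + sum_digits(0)
= 6 + 5 + 0
= 11


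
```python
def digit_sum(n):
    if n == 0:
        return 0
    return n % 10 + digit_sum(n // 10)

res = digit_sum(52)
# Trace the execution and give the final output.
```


digit_sum(52)
= 2 + digit_sum(5)
= 2 + 5 + digit_sum(0)
= 2 + 5 + 0
= 7


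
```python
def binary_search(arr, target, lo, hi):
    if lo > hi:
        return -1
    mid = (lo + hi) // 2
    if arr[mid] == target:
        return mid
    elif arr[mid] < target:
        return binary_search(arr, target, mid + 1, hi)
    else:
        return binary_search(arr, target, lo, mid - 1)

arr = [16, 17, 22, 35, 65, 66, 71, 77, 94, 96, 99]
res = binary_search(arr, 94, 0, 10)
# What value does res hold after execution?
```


binary_search(arr, 94, 0, 10)
lo=0, hi=10, mid=5, arr[mid]=66
66 < 94, search right half
lo=6, hi=10, mid=8, arr[mid]=94
arr[8] == 94, found at index 8
= 8


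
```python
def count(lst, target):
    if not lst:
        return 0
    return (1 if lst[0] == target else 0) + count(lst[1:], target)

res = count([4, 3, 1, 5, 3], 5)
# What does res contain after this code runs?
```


count([4, 3, 1, 5, 3], 5)
lst[0]=4 != 5: 0 + count([3, 1, 5, 3], 5)
lst[0]=3 != 5: 0 + count([1, 5, 3], 5)
lst[0]=1 != 5: 0 + count([5, 3], 5)
lst[0]=5 == 5: 1 + count([3], 5)
lst[0]=3 != 5: 0 + count([], 5)
= 1


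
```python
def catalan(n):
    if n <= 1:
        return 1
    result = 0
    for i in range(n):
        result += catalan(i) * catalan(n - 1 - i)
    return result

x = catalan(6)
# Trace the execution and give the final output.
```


catalan(6)
= sum of catalan(i) * catalan(6-1-i) for i in 0..5
First compute sub-values bottom-up:
  catalan(0) = 1, catalan(1) = 1
  catalan(2) = 1*1 + 1*1 = 2
  catalan(3) = 1*2 + 1*1 + 2*1 = 5
  catalan(4) = 1*5 + 1*2 + 2*1 + 5*1 = 14
  catalan(5) = 1*14 + 1*5 + 2*2 + 5*1 + 14*1 = 42
Now catalan(6):
  catalan(0)*catalan(5) = 1*42 = 42
  catalan(1)*catalan(4) = 1*14 = 14
  catalan(2)*catalan(3) = 2*5 = 10
  catalan(3)*catalan(2) = 5*2 = 10
  catalan(4)*catalan(1) = 14*1 = 14
  catalan(5)*catalan(0) = 42*1 = 42
= 42 + 14 + 10 + 10 + 14 + 42
= 132


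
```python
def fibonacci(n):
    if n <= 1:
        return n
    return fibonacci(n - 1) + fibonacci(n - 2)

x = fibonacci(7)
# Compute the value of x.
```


fibonacci(7)
= fibonacci(6) + fibonacci(5)
= (fibonacci(5) + fibonacci(4)) + fibonacci(5)
Computing bottom-up: fibonacci(0)=0, fibonacci(1)=1, fibonacci(2)=1, fibonacci(3)=2, fibonacci(4)=3, fibonacci(5)=5, fibonacci(6)=8, fibonacci(7)=13
= 13


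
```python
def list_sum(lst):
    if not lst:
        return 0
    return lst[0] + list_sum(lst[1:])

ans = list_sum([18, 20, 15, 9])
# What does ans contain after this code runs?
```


list_sum([18, 20, 15, 9])
= 18 + list_sum([20, 15, 9])
= 18 + 20 + list_sum([15, 9])
= 18 + 20 + 15 + list_sum([9])
= 18 + 20 + 15 + 9 + list_sum([])
= 18 + 20 + 15 + 9 + 0
= 62


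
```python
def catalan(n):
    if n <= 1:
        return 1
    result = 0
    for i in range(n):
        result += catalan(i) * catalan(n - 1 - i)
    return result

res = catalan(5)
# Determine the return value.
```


catalan(5)
= sum of catalan(i) * catalan(5-1-i) for i in 0..4
First compute sub-values bottom-up:
  catalan(0) = 1, catalan(1) = 1
  catalan(2) = 1*1 + 1*1 = 2
  catalan(3) = 1*2 + 1*1 + 2*1 = 5
  catalan(4) = 1*5 + 1*2 + 2*1 + 5*1 = 14
Now catalan(5):
  catalan(0)*catalan(4) = 1*14 = 14
  catalan(1)*catalan(3) = 1*5 = 5
  catalan(2)*catalan(2) = 2*2 = 4
  catalan(3)*catalan(1) = 5*1 = 5
  catalan(4)*catalan(0) = 14*1 = 14
= 14 + 5 + 4 + 5 + 14
= 42


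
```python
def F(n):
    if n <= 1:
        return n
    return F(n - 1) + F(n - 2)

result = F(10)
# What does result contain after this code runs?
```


F(10)
= F(9) + F(8)
= (F(8) + F(7)) + F(8)
Computing bottom-up: F(0)=0, F(1)=1, F(2)=1, F(3)=2, F(4)=3, F(5)=5, F(6)=8, F(7)=13, F(8)=21, F(9)=34, F(10)=55
= 55


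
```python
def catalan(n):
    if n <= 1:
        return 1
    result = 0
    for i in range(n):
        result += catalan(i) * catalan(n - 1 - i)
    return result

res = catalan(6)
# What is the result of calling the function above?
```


catalan(6)
= sum of catalan(i) * catalan(6-1-i) for i in 0..5
First compute sub-values bottom-up:
  catalan(0) = 1, catalan(1) = 1
  catalan(2) = 1*1 + 1*1 = 2
  catalan(3) = 1*2 + 1*1 + 2*1 = 5
  catalan(4) = 1*5 + 1*2 + 2*1 + 5*1 = 14
  catalan(5) = 1*14 + 1*5 + 2*2 + 5*1 + 14*1 = 42
Now catalan(6):
  catalan(0)*catalan(5) = 1*42 = 42
  catalan(1)*catalan(4) = 1*14 = 14
  catalan(2)*catalan(3) = 2*5 = 10
  catalan(3)*catalan(2) = 5*2 = 10
  catalan(4)*catalan(1) = 14*1 = 14
  catalan(5)*catalan(0) = 42*1 = 42
= 42 + 14 + 10 + 10 + 14 + 42
= 132


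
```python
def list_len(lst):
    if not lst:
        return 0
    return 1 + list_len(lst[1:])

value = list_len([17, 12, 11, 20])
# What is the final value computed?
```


list_len([17, 12, 11, 20])
= 1 + list_len([12, 11, 20])
= 1 + 1 + list_len([11, 20])
= 1 + 1 + 1 + list_len([20])
= 1 + 1 + 1 + 1 + list_len([])
= 1 + 1 + 1 + 1 + 0
= 4


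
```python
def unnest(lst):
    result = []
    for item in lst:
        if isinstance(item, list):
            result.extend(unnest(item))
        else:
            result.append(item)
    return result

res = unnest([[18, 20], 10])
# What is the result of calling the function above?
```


unnest([[18, 20], 10])
Processing each element:
  [18, 20] is a list -> unnest recursively -> [18, 20]
  10 is not a list -> append 10
= [18, 20, 10]


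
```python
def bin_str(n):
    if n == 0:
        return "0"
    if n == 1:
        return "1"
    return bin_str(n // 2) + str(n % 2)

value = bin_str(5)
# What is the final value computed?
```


bin_str(5)
= bin_str(2) + "1"
= bin_str(1) + "0" + "1"
= "1" + "0" + "1"
= "101"


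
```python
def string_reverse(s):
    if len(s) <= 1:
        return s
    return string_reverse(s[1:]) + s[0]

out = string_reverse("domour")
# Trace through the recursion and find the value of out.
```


string_reverse("domour")
= string_reverse("omour") + "d"
= string_reverse("mour") + "o" + "d"
= string_reverse("our") + "m" + "o" + "d"
= string_reverse("ur") + "o" + "m" + "o" + "d"
= string_reverse("r") + "u" + "o" + "m" + "o" + "d"
= "r" + "u" + "o" + "m" + "o" + "d"
= "ruomod"


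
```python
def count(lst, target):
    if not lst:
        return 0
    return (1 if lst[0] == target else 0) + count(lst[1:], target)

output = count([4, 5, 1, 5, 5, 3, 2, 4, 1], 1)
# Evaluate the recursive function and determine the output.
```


count([4, 5, 1, 5, 5, 3, 2, 4, 1], 1)
lst[0]=4 != 1: 0 + count([5, 1, 5, 5, 3, 2, 4, 1], 1)
lst[0]=5 != 1: 0 + count([1, 5, 5, 3, 2, 4, 1], 1)
lst[0]=1 == 1: 1 + count([5, 5, 3, 2, 4, 1], 1)
lst[0]=5 != 1: 0 + count([5, 3, 2, 4, 1], 1)
lst[0]=5 != 1: 0 + count([3, 2, 4, 1], 1)
lst[0]=3 != 1: 0 + count([2, 4, 1], 1)
lst[0]=2 != 1: 0 + count([4, 1], 1)
lst[0]=4 != 1: 0 + count([1], 1)
lst[0]=1 == 1: 1 + count([], 1)
= 2


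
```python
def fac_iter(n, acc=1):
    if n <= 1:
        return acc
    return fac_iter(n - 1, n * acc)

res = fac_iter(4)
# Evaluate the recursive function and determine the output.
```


fac_iter(4, 1)
= fac_iter(3, 4 * 1) = fac_iter(3, 4)
= fac_iter(2, 3 * 4) = fac_iter(2, 12)
= fac_iter(1, 2 * 12) = fac_iter(1, 24)
n <= 1, return acc = 24


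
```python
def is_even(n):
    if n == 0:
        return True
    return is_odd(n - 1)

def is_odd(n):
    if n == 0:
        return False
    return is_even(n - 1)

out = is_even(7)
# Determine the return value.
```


is_even(7)
= is_odd(6)
= is_even(5)
= is_odd(4)
= is_even(3)
= is_odd(2)
= is_even(1)
= is_odd(0)
n == 0: return False
= False


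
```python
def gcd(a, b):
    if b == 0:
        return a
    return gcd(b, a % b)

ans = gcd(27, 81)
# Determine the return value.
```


gcd(27, 81)
= gcd(81, 27 % 81) = gcd(81, 27)
= gcd(27, 81 % 27) = gcd(27, 0)
b == 0, return a = 27


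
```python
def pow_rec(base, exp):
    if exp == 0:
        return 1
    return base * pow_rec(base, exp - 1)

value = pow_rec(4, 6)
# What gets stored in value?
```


pow_rec(4, 6)
= 4 * pow_rec(4, 5)
= 4 * 4 * pow_rec(4, 4)
= 4 * 4 * 4 * pow_rec(4, 3)
= 4 * 4 * 4 * 4 * pow_rec(4, 2)
= 4 * 4 * 4 * 4 * 4 * pow_rec(4, 1)
= 4 * 4 * 4 * 4 * 4 * 4 * pow_rec(4, 0)
= 4 * 4 * 4 * 4 * 4 * 4 * 1
= 4096
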